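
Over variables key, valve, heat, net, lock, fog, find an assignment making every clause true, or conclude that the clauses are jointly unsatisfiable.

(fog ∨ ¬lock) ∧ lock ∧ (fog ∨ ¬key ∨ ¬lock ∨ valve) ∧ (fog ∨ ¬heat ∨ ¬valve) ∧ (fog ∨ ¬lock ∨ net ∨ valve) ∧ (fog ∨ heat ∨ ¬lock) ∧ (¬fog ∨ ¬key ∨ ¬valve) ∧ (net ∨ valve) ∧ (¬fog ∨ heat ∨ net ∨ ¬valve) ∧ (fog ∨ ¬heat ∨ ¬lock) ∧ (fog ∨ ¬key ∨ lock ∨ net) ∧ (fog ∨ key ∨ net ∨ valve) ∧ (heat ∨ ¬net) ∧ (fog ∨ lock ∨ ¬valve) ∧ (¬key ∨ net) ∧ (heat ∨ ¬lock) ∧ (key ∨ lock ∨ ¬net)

key: False; valve: True; heat: True; net: True; lock: True; fog: True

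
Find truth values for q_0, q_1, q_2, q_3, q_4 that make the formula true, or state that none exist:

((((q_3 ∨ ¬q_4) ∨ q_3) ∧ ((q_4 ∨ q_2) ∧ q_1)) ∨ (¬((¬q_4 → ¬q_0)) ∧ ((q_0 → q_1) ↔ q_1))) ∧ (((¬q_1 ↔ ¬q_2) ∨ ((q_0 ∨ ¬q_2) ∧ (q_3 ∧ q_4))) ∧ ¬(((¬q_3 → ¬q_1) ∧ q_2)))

q_0: False, q_1: True, q_2: True, q_3: False, q_4: False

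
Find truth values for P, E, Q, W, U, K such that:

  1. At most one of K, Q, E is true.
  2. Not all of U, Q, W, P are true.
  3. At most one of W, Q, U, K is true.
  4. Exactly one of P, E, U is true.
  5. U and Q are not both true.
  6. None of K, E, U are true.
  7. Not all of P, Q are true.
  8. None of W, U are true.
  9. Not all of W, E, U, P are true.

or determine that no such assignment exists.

P = True; E = False; Q = False; W = False; U = False; K = False

  (1) {K, Q, E}: 0 true — at most one ✓
  (2) {U, Q, W, P}: 1/4 true — not all ✓
  (3) {W, Q, U, K}: 0 true — at most one ✓
  (4) {P, E, U}: 1 true — exactly one ✓
  (5) U=F, Q=F — not both ✓
  (6) {K, E, U}: 0 true — none ✓
  (7) {P, Q}: 1/2 true — not all ✓
  (8) {W, U}: 0 true — none ✓
  (9) {W, E, U, P}: 1/4 true — not all ✓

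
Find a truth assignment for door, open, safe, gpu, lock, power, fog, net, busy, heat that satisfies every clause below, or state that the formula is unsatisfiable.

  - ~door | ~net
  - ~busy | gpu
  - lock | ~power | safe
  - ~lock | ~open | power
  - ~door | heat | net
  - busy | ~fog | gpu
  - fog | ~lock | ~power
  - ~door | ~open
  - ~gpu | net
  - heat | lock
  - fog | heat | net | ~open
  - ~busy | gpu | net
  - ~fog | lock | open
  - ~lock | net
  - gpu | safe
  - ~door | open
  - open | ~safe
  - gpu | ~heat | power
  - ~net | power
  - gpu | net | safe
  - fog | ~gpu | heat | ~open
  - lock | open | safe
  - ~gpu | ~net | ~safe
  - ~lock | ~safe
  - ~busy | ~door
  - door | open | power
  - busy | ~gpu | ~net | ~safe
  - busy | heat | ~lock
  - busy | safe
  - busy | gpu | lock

Set door = False.
Set open = True.
Set safe = False.
  then (gpu | safe) forces gpu = True.
  then (busy | safe) forces busy = True.
  then (~gpu | net) forces net = True.
  then (~net | power) forces power = True.
  then (lock | ~power | safe) forces lock = True.
  then (fog | ~lock | ~power) forces fog = True.
Set heat = False.
All clauses satisfied.

door=F; open=T; safe=F; gpu=T; lock=T; power=T; fog=T; net=T; busy=T; heat=F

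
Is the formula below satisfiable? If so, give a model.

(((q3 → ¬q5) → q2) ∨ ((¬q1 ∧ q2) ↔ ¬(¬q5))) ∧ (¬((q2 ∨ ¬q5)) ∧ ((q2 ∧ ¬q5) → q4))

q1 = False, q2 = False, q3 = True, q4 = False, q5 = True

  ((q3 → ¬q5) → q2) ∨ ((¬q1 ∧ q2) ↔ ¬(¬q5)) = True
    (q3 → ¬q5) → q2 = True
      q3 → ¬q5 = False
        ¬q5 = False
    (¬q1 ∧ q2) ↔ ¬(¬q5) = False
      ¬q1 ∧ q2 = False
        ¬q1 = True
      ¬(¬q5) = True
        ¬q5 = False
  ¬((q2 ∨ ¬q5)) ∧ ((q2 ∧ ¬q5) → q4) = True
    ¬((q2 ∨ ¬q5)) = True
      q2 ∨ ¬q5 = False
        ¬q5 = False
    (q2 ∧ ¬q5) → q4 = True
      q2 ∧ ¬q5 = False
        ¬q5 = False
Both conjuncts True, so the formula holds.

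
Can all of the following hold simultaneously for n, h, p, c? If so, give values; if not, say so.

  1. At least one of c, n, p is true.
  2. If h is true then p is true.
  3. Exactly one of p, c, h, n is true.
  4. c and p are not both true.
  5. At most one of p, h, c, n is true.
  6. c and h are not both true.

n = True, h = False, p = False, c = False

  (1) {c, n, p}: 1 true — at least one ✓
  (2) h=F ⇒ p: vacuous ✓
  (3) {p, c, h, n}: 1 true — exactly one ✓
  (4) c=F, p=F — not both ✓
  (5) {p, h, c, n}: 1 true — at most one ✓
  (6) c=F, h=F — not both ✓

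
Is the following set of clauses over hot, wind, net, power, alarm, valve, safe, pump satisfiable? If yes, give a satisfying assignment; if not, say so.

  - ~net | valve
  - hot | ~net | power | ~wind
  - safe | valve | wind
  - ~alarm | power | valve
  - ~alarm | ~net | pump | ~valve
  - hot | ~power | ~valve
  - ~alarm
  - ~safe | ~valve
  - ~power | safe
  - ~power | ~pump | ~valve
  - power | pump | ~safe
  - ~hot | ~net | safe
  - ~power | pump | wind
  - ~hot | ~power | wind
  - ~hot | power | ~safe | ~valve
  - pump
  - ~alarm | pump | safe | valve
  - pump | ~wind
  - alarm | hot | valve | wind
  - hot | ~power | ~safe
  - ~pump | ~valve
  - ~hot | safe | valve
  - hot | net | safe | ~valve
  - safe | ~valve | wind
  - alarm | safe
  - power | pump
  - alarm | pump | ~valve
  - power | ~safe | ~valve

Unit clause (~alarm) forces alarm = False.
Unit clause (pump) forces pump = True.
In (~pump | ~valve) only ~valve is left, so valve = False.
In (alarm | safe) only safe is left, so safe = True.
In (~net | valve) only ~net is left, so net = False.
Set hot = True.
Set wind = True.
Set power = True.
All clauses satisfied.

hot: True, wind: True, net: False, power: True, alarm: False, valve: False, safe: True, pump: True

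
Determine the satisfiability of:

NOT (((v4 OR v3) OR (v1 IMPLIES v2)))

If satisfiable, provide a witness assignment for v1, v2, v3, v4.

v1=T, v2=F, v3=F, v4=F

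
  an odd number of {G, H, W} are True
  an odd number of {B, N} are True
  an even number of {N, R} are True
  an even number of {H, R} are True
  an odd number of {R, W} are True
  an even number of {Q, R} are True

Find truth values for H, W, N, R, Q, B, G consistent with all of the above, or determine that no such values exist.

H = False; W = True; N = False; R = False; Q = False; B = True; G = False

{G, H, W}: 1 true → odd ✓
{B, N}: 1 true → odd ✓
{N, R}: 0 true → even ✓
{H, R}: 0 true → even ✓
{R, W}: 1 true → odd ✓
{Q, R}: 0 true → even ✓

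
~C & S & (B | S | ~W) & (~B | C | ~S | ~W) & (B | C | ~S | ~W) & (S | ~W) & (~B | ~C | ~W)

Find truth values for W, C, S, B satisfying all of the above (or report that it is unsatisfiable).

W = False, C = False, S = True, B = True

Unit clause (~C) forces C = False.
Unit clause (S) forces S = True.
Set W = False.
Set B = True.
All clauses satisfied.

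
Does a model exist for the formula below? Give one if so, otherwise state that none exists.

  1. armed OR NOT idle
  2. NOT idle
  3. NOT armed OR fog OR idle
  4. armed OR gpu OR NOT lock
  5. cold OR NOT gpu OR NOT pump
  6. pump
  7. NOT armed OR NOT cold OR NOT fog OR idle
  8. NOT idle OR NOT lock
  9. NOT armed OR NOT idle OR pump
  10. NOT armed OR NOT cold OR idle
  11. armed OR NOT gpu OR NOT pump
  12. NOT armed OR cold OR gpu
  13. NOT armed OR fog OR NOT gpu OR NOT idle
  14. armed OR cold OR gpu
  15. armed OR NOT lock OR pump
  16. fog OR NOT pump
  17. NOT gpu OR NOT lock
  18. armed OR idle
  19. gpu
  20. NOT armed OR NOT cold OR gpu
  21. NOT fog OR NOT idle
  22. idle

The formula is unsatisfiable.

Case idle = True:
  Clause (NOT idle) is falsified — contradiction.
Case idle = False:
  Clause (idle) is falsified — contradiction.
Both cases fail, so the formula is unsatisfiable.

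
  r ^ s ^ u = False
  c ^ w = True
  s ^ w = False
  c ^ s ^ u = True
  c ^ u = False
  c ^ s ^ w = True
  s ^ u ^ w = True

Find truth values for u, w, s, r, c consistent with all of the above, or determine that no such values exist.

No satisfying assignment exists.

Adding constraints 2, 4, 5, 6 mod 2: every variable appears an even number of times on the left, so the left side is 0.
But the right sides sum to 1 (mod 2). 0 ≠ 1 — the system is inconsistent.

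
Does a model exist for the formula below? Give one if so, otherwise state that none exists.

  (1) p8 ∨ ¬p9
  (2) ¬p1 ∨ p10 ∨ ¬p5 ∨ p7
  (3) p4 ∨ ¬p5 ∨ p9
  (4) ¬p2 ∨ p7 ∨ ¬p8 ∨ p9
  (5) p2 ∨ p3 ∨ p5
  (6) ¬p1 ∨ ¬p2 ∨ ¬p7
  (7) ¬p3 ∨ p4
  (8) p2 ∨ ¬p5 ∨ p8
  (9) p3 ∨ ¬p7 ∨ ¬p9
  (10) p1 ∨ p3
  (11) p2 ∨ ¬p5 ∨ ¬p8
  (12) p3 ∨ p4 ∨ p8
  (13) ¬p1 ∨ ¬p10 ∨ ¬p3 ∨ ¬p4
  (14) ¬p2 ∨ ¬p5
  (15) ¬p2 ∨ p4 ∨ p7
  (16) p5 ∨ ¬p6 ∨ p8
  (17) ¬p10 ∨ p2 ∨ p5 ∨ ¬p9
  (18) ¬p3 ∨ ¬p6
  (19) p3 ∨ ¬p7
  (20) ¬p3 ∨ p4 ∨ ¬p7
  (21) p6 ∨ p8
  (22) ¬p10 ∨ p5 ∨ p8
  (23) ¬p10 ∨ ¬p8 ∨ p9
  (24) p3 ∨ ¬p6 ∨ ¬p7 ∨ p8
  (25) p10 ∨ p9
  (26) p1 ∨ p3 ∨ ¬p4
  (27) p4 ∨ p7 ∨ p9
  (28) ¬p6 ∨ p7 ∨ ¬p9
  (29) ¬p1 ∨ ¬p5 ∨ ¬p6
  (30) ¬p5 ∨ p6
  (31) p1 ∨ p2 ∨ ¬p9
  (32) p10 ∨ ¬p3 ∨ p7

Set p1 = True.
Set p2 = True.
  then (¬p1 ∨ ¬p2 ∨ ¬p7) forces p7 = False.
  then (¬p2 ∨ ¬p5) forces p5 = False.
  then (¬p2 ∨ p4 ∨ p7) forces p4 = True.
Set p3 = False.
Set p6 = False.
  then (p6 ∨ p8) forces p8 = True.
  then (¬p2 ∨ p7 ∨ ¬p8 ∨ p9) forces p9 = True.
Set p10 = False.
All clauses satisfied.

p1 = True, p2 = True, p3 = False, p4 = True, p5 = False, p6 = False, p7 = False, p8 = True, p9 = True, p10 = False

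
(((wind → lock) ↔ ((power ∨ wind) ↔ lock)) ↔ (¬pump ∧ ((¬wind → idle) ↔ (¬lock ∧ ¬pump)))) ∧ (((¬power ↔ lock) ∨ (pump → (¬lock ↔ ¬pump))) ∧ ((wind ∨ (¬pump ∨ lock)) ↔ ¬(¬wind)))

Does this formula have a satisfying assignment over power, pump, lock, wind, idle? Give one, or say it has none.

power: False; pump: False; lock: False; wind: True; idle: True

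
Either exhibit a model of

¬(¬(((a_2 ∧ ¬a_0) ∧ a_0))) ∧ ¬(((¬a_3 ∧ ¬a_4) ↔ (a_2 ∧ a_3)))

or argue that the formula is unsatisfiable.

The conjunct ¬(¬(((a_2 ∧ ¬a_0) ∧ a_0))) is unsatisfiable on its own:
  a_0=F, a_2=F: evaluates to False.
  a_0=F, a_2=T: evaluates to False.
  a_0=T, a_2=F: evaluates to False.
  a_0=T, a_2=T: evaluates to False.
So the whole conjunction is unsatisfiable.

The formula is unsatisfiable.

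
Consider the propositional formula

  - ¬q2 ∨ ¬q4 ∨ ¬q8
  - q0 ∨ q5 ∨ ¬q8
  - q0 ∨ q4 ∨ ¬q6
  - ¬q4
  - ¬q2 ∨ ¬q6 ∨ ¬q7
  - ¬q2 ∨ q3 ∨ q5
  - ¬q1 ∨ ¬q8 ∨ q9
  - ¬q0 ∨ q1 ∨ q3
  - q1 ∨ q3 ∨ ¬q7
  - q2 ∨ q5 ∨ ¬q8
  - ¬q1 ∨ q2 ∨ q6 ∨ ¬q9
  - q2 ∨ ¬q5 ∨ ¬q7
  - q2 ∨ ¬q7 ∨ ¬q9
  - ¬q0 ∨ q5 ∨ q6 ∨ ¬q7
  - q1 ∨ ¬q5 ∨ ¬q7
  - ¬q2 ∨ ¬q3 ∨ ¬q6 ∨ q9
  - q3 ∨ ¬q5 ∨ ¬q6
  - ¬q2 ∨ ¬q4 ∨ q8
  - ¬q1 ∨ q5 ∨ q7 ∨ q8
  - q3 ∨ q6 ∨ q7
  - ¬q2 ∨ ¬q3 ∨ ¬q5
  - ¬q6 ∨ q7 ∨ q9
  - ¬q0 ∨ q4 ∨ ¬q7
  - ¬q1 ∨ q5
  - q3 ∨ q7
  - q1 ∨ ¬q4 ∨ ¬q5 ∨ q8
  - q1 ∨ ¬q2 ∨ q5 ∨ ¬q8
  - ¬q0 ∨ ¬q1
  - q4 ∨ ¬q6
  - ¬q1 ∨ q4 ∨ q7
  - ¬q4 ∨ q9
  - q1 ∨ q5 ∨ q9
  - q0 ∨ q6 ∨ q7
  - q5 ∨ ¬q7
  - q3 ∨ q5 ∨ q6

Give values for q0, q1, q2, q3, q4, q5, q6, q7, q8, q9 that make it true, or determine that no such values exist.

q0: True, q1: False, q2: False, q3: True, q4: False, q5: True, q6: False, q7: False, q8: False, q9: True

Unit clause (¬q4) forces q4 = False.
In (q4 ∨ ¬q6) only ¬q6 is left, so q6 = False.
Set q0 = True.
  then (¬q0 ∨ q4 ∨ ¬q7) forces q7 = False.
  then (q3 ∨ q7) forces q3 = True.
  then (¬q0 ∨ ¬q1) forces q1 = False.
Set q2 = False.
Set q5 = True.
Set q8 = False.
Set q9 = True.
All clauses satisfied.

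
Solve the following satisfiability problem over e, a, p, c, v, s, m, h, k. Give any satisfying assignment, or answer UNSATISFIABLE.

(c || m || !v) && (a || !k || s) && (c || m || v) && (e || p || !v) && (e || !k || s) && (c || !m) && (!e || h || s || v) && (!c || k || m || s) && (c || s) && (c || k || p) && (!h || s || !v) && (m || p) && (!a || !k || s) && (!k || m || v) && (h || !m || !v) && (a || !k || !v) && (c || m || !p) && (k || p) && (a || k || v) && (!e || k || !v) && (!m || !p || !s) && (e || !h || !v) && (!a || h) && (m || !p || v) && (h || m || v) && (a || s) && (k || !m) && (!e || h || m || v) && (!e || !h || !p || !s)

e=T, a=F, p=F, c=T, v=F, s=T, m=T, h=F, k=T

Set e = True.
Set a = False.
  then (a || s) forces s = True.
Try p = True:
  (!m || !p || !s) forces m = False.
  (c || m || !p) forces c = True.
  (m || !p || v) forces v = True.
  (a || !k || !v) forces k = False.
  clause (!e || k || !v) is falsified — backtrack.
So p = False.
  then (m || p) forces m = True.
  then (k || p) forces k = True.
  then (c || !m) forces c = True.
  then (a || !k || !v) forces v = False.
Set h = False.
All clauses satisfied.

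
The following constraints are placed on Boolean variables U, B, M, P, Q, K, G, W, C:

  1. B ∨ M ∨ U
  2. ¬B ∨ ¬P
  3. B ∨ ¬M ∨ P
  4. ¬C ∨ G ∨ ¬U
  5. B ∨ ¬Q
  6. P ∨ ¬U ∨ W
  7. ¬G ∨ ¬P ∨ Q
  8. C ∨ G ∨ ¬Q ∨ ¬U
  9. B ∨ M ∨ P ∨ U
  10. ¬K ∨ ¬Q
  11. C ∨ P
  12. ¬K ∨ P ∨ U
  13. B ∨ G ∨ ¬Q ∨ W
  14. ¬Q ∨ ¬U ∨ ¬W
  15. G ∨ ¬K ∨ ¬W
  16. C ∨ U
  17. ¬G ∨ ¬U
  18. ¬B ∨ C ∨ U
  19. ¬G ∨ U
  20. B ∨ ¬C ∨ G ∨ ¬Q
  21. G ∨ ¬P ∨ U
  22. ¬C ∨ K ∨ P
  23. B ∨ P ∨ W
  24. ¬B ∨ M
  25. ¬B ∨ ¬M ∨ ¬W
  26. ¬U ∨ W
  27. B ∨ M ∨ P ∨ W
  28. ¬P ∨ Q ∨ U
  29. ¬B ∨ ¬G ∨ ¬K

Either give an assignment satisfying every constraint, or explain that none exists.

Try U = False:
  (C ∨ U) forces C = True.
  (¬G ∨ U) forces G = False.
  (G ∨ ¬P ∨ U) forces P = False.
  (¬K ∨ P ∨ U) forces K = False.
  clause (¬C ∨ K ∨ P) is falsified — backtrack.
So U = True.
  then (¬G ∨ ¬U) forces G = False.
  then (¬U ∨ W) forces W = True.
  then (¬C ∨ G ∨ ¬U) forces C = False.
  then (C ∨ G ∨ ¬Q ∨ ¬U) forces Q = False.
  then (C ∨ P) forces P = True.
  then (G ∨ ¬K ∨ ¬W) forces K = False.
  then (¬B ∨ ¬P) forces B = False.
Set M = True.
All clauses satisfied.

U: True; B: False; M: True; P: True; Q: False; K: False; G: False; W: True; C: False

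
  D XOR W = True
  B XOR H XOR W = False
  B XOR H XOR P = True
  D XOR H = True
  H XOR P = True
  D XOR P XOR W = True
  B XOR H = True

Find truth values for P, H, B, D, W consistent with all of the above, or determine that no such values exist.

P=F, H=T, B=F, D=F, W=T

D XOR W = F XOR T = True ✓
B XOR H XOR W = F XOR T XOR T = False ✓
B XOR H XOR P = F XOR T XOR F = True ✓
D XOR H = F XOR T = True ✓
H XOR P = T XOR F = True ✓
D XOR P XOR W = F XOR F XOR T = True ✓
B XOR H = F XOR T = True ✓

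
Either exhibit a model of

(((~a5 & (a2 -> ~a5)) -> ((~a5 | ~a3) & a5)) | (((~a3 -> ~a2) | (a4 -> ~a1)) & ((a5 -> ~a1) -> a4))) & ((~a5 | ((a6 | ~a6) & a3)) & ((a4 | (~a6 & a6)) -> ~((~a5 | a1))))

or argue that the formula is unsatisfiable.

a1=F; a2=T; a3=T; a4=T; a5=T; a6=F

  ((~a5 & (a2 -> ~a5)) -> ((~a5 | ~a3) & a5)) | (((~a3 -> ~a2) | (a4 -> ~a1)) & ((a5 -> ~a1) -> a4)) = True
    (~a5 & (a2 -> ~a5)) -> ((~a5 | ~a3) & a5) = True
      ~a5 & (a2 -> ~a5) = False
        ~a5 = False
        a2 -> ~a5 = False
          ~a5 = False
      (~a5 | ~a3) & a5 = False
        ~a5 | ~a3 = False
          ~a5 = False
          ~a3 = False
    ((~a3 -> ~a2) | (a4 -> ~a1)) & ((a5 -> ~a1) -> a4) = True
      (~a3 -> ~a2) | (a4 -> ~a1) = True
        ~a3 -> ~a2 = True
          ~a3 = False
          ~a2 = False
        a4 -> ~a1 = True
          ~a1 = True
      (a5 -> ~a1) -> a4 = True
        a5 -> ~a1 = True
          ~a1 = True
  (~a5 | ((a6 | ~a6) & a3)) & ((a4 | (~a6 & a6)) -> ~((~a5 | a1))) = True
    ~a5 | ((a6 | ~a6) & a3) = True
      ~a5 = False
      (a6 | ~a6) & a3 = True
        a6 | ~a6 = True
          ~a6 = True
    (a4 | (~a6 & a6)) -> ~((~a5 | a1)) = True
      a4 | (~a6 & a6) = True
        ~a6 & a6 = False
          ~a6 = True
      ~((~a5 | a1)) = True
        ~a5 | a1 = False
          ~a5 = False
Both conjuncts True, so the formula holds.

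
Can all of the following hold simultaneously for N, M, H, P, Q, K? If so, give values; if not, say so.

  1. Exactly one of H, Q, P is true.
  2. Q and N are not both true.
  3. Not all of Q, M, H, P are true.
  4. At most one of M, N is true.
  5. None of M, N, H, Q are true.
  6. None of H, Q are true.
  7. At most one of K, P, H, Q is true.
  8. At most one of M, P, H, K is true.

N = False, M = False, H = False, P = True, Q = False, K = False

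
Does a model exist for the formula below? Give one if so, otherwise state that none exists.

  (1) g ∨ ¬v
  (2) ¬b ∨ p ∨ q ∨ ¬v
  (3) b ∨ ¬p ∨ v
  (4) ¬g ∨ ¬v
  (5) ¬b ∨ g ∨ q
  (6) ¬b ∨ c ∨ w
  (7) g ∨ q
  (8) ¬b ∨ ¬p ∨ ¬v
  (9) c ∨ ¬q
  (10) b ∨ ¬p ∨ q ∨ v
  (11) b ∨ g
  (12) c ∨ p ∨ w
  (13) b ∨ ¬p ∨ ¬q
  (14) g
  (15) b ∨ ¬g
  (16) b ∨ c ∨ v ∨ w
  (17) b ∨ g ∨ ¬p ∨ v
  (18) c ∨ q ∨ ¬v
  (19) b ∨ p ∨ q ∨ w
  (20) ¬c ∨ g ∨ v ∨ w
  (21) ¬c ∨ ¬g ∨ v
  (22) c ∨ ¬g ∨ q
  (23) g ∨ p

UNSATISFIABLE

Case c = True:
  (g) forces g = True.
  (¬g ∨ ¬v) forces v = False.
  Clause (¬c ∨ ¬g ∨ v) is falsified — contradiction.
Case c = False:
  (c ∨ ¬q) forces q = False.
  (g ∨ q) forces g = True.
  Clause (c ∨ ¬g ∨ q) is falsified — contradiction.
Both cases fail, so the formula is unsatisfiable.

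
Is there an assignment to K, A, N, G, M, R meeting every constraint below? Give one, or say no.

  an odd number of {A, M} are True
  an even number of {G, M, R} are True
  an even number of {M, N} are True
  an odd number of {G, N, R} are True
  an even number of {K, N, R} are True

Adding constraints 2, 3, 4 mod 2: every variable appears an even number of times on the left, so the left side is 0.
But the right sides sum to 1 (mod 2). 0 ≠ 1 — the system is inconsistent.

The formula is unsatisfiable.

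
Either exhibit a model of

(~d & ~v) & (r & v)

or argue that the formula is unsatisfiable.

UNSATISFIABLE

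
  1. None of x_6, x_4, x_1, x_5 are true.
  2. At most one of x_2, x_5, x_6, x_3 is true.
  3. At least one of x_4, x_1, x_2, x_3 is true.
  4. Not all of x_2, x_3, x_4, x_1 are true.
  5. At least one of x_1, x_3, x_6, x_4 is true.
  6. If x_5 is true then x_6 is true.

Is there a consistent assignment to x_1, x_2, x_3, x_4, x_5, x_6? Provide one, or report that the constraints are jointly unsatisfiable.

x_1 = False, x_2 = False, x_3 = True, x_4 = False, x_5 = False, x_6 = False

  (1) {x_6, x_4, x_1, x_5}: 0 true — none ✓
  (2) {x_2, x_5, x_6, x_3}: 1 true — at most one ✓
  (3) {x_4, x_1, x_2, x_3}: 1 true — at least one ✓
  (4) {x_2, x_3, x_4, x_1}: 1/4 true — not all ✓
  (5) {x_1, x_3, x_6, x_4}: 1 true — at least one ✓
  (6) x_5=F ⇒ x_6: vacuous ✓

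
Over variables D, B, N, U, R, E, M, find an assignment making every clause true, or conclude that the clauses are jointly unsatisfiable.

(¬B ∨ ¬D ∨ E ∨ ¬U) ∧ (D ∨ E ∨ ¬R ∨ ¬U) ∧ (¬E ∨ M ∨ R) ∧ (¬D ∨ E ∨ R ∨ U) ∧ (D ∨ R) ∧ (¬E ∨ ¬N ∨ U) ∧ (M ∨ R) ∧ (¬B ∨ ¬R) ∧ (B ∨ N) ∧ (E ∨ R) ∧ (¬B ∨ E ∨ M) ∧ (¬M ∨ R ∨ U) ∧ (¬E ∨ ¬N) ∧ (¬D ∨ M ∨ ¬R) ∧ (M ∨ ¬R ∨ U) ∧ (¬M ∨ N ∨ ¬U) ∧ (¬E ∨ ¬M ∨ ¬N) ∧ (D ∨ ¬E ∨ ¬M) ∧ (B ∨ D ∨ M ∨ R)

D = True, B = False, N = True, U = False, R = True, E = False, M = True

Set D = True.
Set B = False.
  then (B ∨ N) forces N = True.
  then (¬E ∨ ¬N) forces E = False.
  then (E ∨ R) forces R = True.
  then (¬D ∨ M ∨ ¬R) forces M = True.
Set U = False.
All clauses satisfied.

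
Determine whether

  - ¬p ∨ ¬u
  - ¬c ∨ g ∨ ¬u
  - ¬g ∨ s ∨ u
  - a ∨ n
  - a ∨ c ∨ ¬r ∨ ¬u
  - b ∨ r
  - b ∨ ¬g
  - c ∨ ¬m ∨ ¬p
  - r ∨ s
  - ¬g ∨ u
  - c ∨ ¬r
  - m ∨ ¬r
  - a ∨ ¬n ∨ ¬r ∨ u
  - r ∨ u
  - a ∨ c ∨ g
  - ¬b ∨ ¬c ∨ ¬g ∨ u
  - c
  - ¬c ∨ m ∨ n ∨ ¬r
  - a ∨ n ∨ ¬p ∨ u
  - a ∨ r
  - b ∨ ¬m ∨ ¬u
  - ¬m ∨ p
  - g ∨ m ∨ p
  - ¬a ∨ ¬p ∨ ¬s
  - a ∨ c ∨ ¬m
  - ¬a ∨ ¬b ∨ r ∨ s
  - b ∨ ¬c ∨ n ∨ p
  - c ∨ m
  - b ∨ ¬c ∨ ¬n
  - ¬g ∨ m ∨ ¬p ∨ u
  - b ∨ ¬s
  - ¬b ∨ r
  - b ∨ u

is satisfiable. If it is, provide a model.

Unit clause (c) forces c = True.
Set n = True.
  then (b ∨ ¬c ∨ ¬n) forces b = True.
  then (¬b ∨ r) forces r = True.
  then (m ∨ ¬r) forces m = True.
  then (¬m ∨ p) forces p = True.
  then (¬p ∨ ¬u) forces u = False.
  then (¬g ∨ u) forces g = False.
  then (a ∨ ¬n ∨ ¬r ∨ u) forces a = True.
  then (¬a ∨ ¬p ∨ ¬s) forces s = False.
All clauses satisfied.

n: True, g: False, a: True, m: True, p: True, c: True, r: True, u: False, s: False, b: True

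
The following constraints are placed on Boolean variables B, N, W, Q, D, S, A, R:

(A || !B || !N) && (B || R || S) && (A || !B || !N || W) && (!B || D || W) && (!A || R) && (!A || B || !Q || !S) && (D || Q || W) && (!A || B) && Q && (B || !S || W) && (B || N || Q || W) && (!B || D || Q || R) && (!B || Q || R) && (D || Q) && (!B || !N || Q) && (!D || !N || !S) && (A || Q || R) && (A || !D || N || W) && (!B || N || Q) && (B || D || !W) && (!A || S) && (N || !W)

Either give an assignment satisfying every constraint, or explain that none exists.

Unit clause (Q) forces Q = True.
Set B = False.
  then (!A || B) forces A = False.
Set N = True.
Set W = True.
  then (B || D || !W) forces D = True.
  then (!D || !N || !S) forces S = False.
  then (B || R || S) forces R = True.
All clauses satisfied.

B: False, N: True, W: True, Q: True, D: True, S: False, A: False, R: True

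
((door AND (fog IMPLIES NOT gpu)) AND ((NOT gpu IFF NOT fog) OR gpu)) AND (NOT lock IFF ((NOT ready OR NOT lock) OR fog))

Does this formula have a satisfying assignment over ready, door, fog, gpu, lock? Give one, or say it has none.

ready = False, door = True, fog = False, gpu = True, lock = False

  (door AND (fog IMPLIES NOT gpu)) AND ((NOT gpu IFF NOT fog) OR gpu) = True
    door AND (fog IMPLIES NOT gpu) = True
      fog IMPLIES NOT gpu = True
        NOT gpu = False
    (NOT gpu IFF NOT fog) OR gpu = True
      NOT gpu IFF NOT fog = False
        NOT gpu = False
        NOT fog = True
  NOT lock IFF ((NOT ready OR NOT lock) OR fog) = True
    NOT lock = True
    (NOT ready OR NOT lock) OR fog = True
      NOT ready OR NOT lock = True
        NOT ready = True
        NOT lock = True
Both conjuncts True, so the formula holds.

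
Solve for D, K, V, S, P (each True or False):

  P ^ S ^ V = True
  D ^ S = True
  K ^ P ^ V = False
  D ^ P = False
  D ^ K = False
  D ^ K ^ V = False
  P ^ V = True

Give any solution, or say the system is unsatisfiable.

D = True, K = True, V = False, S = False, P = True

P ^ S ^ V = T ^ F ^ F = True ✓
D ^ S = T ^ F = True ✓
K ^ P ^ V = T ^ T ^ F = False ✓
D ^ P = T ^ T = False ✓
D ^ K = T ^ T = False ✓
D ^ K ^ V = T ^ T ^ F = False ✓
P ^ V = T ^ F = True ✓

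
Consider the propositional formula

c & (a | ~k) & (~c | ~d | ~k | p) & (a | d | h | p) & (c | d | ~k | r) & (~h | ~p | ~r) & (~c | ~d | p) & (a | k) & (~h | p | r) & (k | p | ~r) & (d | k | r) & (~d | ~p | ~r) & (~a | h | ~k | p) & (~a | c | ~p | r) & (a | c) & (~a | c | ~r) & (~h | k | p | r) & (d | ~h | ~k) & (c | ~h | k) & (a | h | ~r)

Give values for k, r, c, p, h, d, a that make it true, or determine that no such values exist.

Unit clause (c) forces c = True.
Set k = False.
  then (a | k) forces a = True.
Set r = False.
  then (d | k | r) forces d = True.
  then (~c | ~d | p) forces p = True.
Set h = True.
All clauses satisfied.

k = False, r = False, c = True, p = True, h = True, d = True, a = True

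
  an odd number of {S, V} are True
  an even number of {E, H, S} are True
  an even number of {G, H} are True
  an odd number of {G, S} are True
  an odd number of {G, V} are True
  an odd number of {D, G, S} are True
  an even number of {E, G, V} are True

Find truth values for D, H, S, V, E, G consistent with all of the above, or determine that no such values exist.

Unsatisfiable — no assignment works.

Adding constraints 1, 4, 5 mod 2: every variable appears an even number of times on the left, so the left side is 0.
But the right sides sum to 1 (mod 2). 0 ≠ 1 — the system is inconsistent.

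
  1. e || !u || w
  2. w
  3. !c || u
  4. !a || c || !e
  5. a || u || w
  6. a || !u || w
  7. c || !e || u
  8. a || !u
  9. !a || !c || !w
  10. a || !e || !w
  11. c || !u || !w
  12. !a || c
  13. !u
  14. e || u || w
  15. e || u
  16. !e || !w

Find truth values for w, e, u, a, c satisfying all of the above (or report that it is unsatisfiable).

Case w = True:
  (!u) forces u = False.
  (!c || u) forces c = False.
  (c || !e || u) forces e = False.
  Clause (e || u) is falsified — contradiction.
Case w = False:
  Clause (w) is falsified — contradiction.
Both cases fail, so the formula is unsatisfiable.

Unsatisfiable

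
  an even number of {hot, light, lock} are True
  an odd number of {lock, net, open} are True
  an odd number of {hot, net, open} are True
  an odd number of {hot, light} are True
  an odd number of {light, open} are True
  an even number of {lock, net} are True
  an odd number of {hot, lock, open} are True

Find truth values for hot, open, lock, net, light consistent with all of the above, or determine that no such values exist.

hot = True, open = True, lock = True, net = True, light = False

{hot, light, lock}: 2 true → even ✓
{lock, net, open}: 3 true → odd ✓
{hot, net, open}: 3 true → odd ✓
{hot, light}: 1 true → odd ✓
{light, open}: 1 true → odd ✓
{lock, net}: 2 true → even ✓
{hot, lock, open}: 3 true → odd ✓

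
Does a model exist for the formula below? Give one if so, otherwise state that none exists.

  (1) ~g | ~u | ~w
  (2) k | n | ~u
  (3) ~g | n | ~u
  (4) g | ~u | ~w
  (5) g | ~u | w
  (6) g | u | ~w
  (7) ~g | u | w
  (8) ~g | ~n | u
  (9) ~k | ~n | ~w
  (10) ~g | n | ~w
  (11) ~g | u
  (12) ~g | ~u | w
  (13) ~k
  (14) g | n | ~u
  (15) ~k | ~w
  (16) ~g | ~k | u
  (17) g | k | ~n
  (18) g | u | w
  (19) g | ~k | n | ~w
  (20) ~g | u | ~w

Unsatisfiable — no assignment works.

Case g = True:
  (~g | u) forces u = True.
  (~g | ~u | ~w) forces w = False.
  Clause (~g | ~u | w) is falsified — contradiction.
Case g = False:
  (~k) forces k = False.
  (g | k | ~n) forces n = False.
  (k | n | ~u) forces u = False.
  (g | u | ~w) forces w = False.
  Clause (g | u | w) is falsified — contradiction.
Both cases fail, so the formula is unsatisfiable.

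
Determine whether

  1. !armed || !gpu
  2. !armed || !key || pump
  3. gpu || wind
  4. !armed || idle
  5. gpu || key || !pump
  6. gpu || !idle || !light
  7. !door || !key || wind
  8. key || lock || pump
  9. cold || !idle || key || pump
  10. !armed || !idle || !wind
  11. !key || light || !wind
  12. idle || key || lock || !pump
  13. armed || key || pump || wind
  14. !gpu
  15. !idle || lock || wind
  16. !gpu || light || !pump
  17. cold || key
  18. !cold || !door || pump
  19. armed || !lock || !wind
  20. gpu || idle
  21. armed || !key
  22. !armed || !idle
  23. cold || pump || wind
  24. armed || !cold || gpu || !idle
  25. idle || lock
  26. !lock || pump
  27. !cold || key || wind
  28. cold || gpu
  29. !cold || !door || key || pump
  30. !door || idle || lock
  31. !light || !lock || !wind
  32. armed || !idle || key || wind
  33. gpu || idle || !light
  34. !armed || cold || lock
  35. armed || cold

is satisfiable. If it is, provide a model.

Unsatisfiable — no assignment works.

Case cold = True:
  (!gpu) forces gpu = False.
  (gpu || wind) forces wind = True.
  (gpu || idle) forces idle = True.
  (gpu || !idle || !light) forces light = False.
  (!armed || !idle || !wind) forces armed = False.
  Clause (armed || !cold || gpu || !idle) is falsified — contradiction.
Case cold = False:
  (!gpu) forces gpu = False.
  Clause (cold || gpu) is falsified — contradiction.
Both cases fail, so the formula is unsatisfiable.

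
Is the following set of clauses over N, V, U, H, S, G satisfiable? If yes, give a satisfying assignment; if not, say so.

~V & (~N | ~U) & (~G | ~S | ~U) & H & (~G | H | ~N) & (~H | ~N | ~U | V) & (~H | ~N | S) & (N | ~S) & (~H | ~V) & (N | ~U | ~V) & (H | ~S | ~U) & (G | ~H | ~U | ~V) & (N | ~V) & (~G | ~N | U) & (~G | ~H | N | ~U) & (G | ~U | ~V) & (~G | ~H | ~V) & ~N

N = False, V = False, U = False, H = True, S = False, G = True

Unit clause (~V) forces V = False.
Unit clause (H) forces H = True.
Unit clause (~N) forces N = False.
In (N | ~S) only ~S is left, so S = False.
Set U = False.
Set G = True.
All clauses satisfied.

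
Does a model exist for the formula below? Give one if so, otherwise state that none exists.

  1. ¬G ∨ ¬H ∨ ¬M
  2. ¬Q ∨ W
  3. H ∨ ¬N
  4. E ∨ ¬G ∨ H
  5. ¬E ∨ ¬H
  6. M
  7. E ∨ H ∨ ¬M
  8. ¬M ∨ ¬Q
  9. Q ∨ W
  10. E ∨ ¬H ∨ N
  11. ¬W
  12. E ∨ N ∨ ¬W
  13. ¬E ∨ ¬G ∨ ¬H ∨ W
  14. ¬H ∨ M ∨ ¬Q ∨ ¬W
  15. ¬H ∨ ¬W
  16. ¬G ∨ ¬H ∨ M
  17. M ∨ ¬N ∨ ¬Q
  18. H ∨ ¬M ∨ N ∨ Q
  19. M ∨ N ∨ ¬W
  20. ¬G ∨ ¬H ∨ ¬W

No satisfying assignment exists.

Case W = True:
  Clause (¬W) is falsified — contradiction.
Case W = False:
  (¬Q ∨ W) forces Q = False.
  Clause (Q ∨ W) is falsified — contradiction.
Both cases fail, so the formula is unsatisfiable.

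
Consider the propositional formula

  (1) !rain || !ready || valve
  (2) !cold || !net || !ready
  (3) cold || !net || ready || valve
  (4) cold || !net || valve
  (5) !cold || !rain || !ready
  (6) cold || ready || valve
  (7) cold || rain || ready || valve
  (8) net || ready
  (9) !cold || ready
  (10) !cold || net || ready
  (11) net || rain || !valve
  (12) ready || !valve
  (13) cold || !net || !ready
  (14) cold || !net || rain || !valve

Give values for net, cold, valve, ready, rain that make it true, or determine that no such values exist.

net=F, cold=F, valve=T, ready=T, rain=T

Set net = False.
  then (net || ready) forces ready = True.
Set cold = False.
Set valve = True.
  then (net || rain || !valve) forces rain = True.
All clauses satisfied.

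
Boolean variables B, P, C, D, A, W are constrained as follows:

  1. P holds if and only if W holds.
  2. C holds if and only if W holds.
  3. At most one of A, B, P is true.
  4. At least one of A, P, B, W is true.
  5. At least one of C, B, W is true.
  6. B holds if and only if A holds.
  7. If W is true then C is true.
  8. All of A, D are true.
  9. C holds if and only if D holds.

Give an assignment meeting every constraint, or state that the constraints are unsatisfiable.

Case A = True:
  (3) with A=T forces B = False.
  Constraint (6) is violated (B=F, A=T) — contradiction.
Case A = False:
  Constraint (8) is violated (A=F) — contradiction.
Both cases fail — unsatisfiable.

Unsatisfiable — no assignment works.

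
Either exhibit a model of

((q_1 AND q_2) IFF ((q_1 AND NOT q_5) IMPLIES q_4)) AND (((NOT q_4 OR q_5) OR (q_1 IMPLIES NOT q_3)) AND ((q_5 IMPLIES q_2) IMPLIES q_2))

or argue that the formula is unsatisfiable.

q_1: True, q_2: True, q_3: True, q_4: False, q_5: True

  (q_1 AND q_2) IFF ((q_1 AND NOT q_5) IMPLIES q_4) = True
    q_1 AND q_2 = True
    (q_1 AND NOT q_5) IMPLIES q_4 = True
      q_1 AND NOT q_5 = False
        NOT q_5 = False
  ((NOT q_4 OR q_5) OR (q_1 IMPLIES NOT q_3)) AND ((q_5 IMPLIES q_2) IMPLIES q_2) = True
    (NOT q_4 OR q_5) OR (q_1 IMPLIES NOT q_3) = True
      NOT q_4 OR q_5 = True
        NOT q_4 = True
      q_1 IMPLIES NOT q_3 = False
        NOT q_3 = False
    (q_5 IMPLIES q_2) IMPLIES q_2 = True
      q_5 IMPLIES q_2 = True
Both conjuncts True, so the formula holds.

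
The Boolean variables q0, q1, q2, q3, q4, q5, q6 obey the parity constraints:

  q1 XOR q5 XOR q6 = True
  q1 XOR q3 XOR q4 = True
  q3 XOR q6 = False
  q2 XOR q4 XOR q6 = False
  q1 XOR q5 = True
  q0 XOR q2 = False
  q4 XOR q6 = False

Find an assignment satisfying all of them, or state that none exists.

q0: False, q1: True, q2: False, q3: False, q4: False, q5: False, q6: False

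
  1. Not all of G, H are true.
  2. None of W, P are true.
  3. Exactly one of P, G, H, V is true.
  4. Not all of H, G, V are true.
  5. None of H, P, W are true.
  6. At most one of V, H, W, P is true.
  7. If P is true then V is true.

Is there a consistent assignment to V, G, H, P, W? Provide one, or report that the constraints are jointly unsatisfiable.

V = True, G = False, H = False, P = False, W = False

  (1) {G, H}: 0/2 true — not all ✓
  (2) {W, P}: 0 true — none ✓
  (3) {P, G, H, V}: 1 true — exactly one ✓
  (4) {H, G, V}: 1/3 true — not all ✓
  (5) {H, P, W}: 0 true — none ✓
  (6) {V, H, W, P}: 1 true — at most one ✓
  (7) P=F ⇒ V: vacuous ✓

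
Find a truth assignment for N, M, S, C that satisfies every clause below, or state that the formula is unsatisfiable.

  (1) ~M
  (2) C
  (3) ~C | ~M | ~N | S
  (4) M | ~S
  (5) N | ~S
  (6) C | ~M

Unit clause (~M) forces M = False.
Unit clause (C) forces C = True.
In (M | ~S) only ~S is left, so S = False.
Set N = False.
Check each clause:
  (~M): ~M holds.
  (C): C holds.
  (~C | ~M | ~N | S): ~M holds.
  (M | ~S): ~S holds.
  (N | ~S): ~S holds.
  (C | ~M): C holds.
All clauses satisfied.

N: False, M: False, S: False, C: True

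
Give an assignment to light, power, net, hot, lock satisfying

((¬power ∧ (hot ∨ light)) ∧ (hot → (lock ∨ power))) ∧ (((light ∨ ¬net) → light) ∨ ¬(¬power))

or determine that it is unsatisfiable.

light=F, power=F, net=T, hot=T, lock=T

  (¬power ∧ (hot ∨ light)) ∧ (hot → (lock ∨ power)) = True
    ¬power ∧ (hot ∨ light) = True
      ¬power = True
      hot ∨ light = True
    hot → (lock ∨ power) = True
      lock ∨ power = True
  ((light ∨ ¬net) → light) ∨ ¬(¬power) = True
    (light ∨ ¬net) → light = True
      light ∨ ¬net = False
        ¬net = False
    ¬(¬power) = False
      ¬power = True
Both conjuncts True, so the formula holds.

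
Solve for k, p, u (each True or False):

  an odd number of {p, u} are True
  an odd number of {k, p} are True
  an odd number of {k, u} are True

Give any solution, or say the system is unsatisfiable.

Unsatisfiable

Adding constraints 1, 2, 3 mod 2: every variable appears an even number of times on the left, so the left side is 0.
But the right sides sum to 1 (mod 2). 0 ≠ 1 — the system is inconsistent.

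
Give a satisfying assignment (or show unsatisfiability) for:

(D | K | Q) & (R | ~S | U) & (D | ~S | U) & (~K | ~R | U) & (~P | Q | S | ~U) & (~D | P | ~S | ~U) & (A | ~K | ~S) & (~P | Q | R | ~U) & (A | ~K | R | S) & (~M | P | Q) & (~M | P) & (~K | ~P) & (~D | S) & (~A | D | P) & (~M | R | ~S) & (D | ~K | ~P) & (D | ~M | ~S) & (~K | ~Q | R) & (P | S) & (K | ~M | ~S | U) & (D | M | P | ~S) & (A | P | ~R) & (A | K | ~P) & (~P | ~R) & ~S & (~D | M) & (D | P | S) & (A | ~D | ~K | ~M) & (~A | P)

U = True, A = True, M = True, K = False, Q = True, D = False, P = True, S = False, R = False

Unit clause (~S) forces S = False.
In (~D | S) only ~D is left, so D = False.
In (P | S) only P is left, so P = True.
In (~P | ~R) only ~R is left, so R = False.
In (~K | ~P) only ~K is left, so K = False.
In (A | K | ~P) only A is left, so A = True.
In (D | K | Q) only Q is left, so Q = True.
Set U = True.
Set M = True.
All clauses satisfied.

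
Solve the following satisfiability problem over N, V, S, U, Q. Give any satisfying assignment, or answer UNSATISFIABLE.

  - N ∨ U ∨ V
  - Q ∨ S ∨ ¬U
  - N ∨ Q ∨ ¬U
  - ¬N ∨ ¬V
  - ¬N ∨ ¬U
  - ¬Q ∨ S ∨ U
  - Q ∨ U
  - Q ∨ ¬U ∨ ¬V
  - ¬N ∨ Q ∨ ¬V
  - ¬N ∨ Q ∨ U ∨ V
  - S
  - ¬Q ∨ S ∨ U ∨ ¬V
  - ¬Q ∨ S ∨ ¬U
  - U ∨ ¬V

N: True, V: False, S: True, U: False, Q: True

Unit clause (S) forces S = True.
Set N = True.
  then (¬N ∨ ¬V) forces V = False.
  then (¬N ∨ ¬U) forces U = False.
  then (Q ∨ U) forces Q = True.
All clauses satisfied.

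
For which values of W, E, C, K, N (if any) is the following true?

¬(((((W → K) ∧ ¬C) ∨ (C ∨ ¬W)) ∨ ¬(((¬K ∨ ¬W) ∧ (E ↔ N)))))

W = True, E = False, C = False, K = False, N = False

  ¬(((((W → K) ∧ ¬C) ∨ (C ∨ ¬W)) ∨ ¬(((¬K ∨ ¬W) ∧ (E ↔ N))))) = True
    (((W → K) ∧ ¬C) ∨ (C ∨ ¬W)) ∨ ¬(((¬K ∨ ¬W) ∧ (E ↔ N))) = False
      ((W → K) ∧ ¬C) ∨ (C ∨ ¬W) = False
        (W → K) ∧ ¬C = False
          W → K = False
          ¬C = True
        C ∨ ¬W = False
          ¬W = False
      ¬(((¬K ∨ ¬W) ∧ (E ↔ N))) = False
        (¬K ∨ ¬W) ∧ (E ↔ N) = True
          ¬K ∨ ¬W = True
            ¬K = True
            ¬W = False
          E ↔ N = True
The formula evaluates to True.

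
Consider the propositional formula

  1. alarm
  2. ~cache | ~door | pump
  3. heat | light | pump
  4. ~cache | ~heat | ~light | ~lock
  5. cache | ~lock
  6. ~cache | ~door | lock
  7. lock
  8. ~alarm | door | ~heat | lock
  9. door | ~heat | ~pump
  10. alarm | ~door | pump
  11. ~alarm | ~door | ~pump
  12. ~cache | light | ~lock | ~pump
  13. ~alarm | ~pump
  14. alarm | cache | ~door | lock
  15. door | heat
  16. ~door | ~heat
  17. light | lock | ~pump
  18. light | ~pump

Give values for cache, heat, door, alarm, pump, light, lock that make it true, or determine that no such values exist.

Unit clause (alarm) forces alarm = True.
Unit clause (lock) forces lock = True.
In (~alarm | ~pump) only ~pump is left, so pump = False.
In (cache | ~lock) only cache is left, so cache = True.
In (~cache | ~door | pump) only ~door is left, so door = False.
In (door | heat) only heat is left, so heat = True.
In (~cache | ~heat | ~light | ~lock) only ~light is left, so light = False.
All clauses satisfied.

cache: True, heat: True, door: False, alarm: True, pump: False, light: False, lock: True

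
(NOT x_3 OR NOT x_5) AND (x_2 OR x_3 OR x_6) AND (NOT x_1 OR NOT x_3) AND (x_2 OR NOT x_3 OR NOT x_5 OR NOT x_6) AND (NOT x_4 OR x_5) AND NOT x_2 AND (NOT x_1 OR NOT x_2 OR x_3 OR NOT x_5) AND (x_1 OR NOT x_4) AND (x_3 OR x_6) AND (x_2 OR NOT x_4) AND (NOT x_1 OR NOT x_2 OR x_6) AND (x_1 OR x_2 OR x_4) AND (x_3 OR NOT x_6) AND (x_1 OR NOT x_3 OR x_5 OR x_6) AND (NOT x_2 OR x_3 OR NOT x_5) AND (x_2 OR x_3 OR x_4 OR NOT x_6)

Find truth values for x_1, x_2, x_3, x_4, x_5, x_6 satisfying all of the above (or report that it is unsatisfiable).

Unsatisfiable — no assignment works.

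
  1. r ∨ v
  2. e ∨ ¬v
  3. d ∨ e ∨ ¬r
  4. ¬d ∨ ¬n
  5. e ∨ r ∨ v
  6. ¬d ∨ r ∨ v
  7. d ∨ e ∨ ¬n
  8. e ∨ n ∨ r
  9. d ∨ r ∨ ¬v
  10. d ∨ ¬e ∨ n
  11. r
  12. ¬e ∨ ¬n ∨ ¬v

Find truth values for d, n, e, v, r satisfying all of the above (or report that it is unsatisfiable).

d = True, n = False, e = False, v = False, r = True

Unit clause (r) forces r = True.
Set d = True.
  then (¬d ∨ ¬n) forces n = False.
Set e = False.
  then (e ∨ ¬v) forces v = False.
All clauses satisfied.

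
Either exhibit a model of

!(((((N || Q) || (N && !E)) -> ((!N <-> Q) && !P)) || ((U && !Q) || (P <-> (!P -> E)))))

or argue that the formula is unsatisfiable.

P = False, N = True, Q = True, E = True, U = False

  !(((((N || Q) || (N && !E)) -> ((!N <-> Q) && !P)) || ((U && !Q) || (P <-> (!P -> E))))) = True
    (((N || Q) || (N && !E)) -> ((!N <-> Q) && !P)) || ((U && !Q) || (P <-> (!P -> E))) = False
      ((N || Q) || (N && !E)) -> ((!N <-> Q) && !P) = False
        (N || Q) || (N && !E) = True
          N || Q = True
          N && !E = False
            !E = False
        (!N <-> Q) && !P = False
          !N <-> Q = False
            !N = False
          !P = True
      (U && !Q) || (P <-> (!P -> E)) = False
        U && !Q = False
          !Q = False
        P <-> (!P -> E) = False
          !P -> E = True
            !P = True
The formula evaluates to True.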